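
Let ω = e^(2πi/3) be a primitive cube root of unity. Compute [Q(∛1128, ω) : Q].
[Q(∛1128, ω) : Q] = 6

[Q(∛1128):Q] = 3 (min poly x^3 - 1128, irreducible since 1128 is not a perfect cube). [Q(ω):Q] = 2 (min poly x^2 + x + 1). Since Q(∛1128) ⊂ R and ω ∉ R, we have ω ∉ Q(∛1128), so x^2 + x + 1 remains irreducible over Q(∛1128) and [Q(∛1128, ω) : Q(∛1128)] = 2. By the tower law, [Q(∛1128, ω) : Q] = 3 · 2 = 6. (In fact Q(∛1128, ω) is the splitting field of x^3 - 1128 over Q.)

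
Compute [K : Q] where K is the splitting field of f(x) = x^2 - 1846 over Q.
[K : Q] = 2

f(x) = x^2 - 1846 factors as (x - √1846)(x + √1846). The splitting field is K = Q(√1846). Since 1846 is squarefree and > 1, it is not a perfect square, so x^2 - 1846 is irreducible over Q and [Q(√1846) : Q] = 2. Hence [K : Q] = 2.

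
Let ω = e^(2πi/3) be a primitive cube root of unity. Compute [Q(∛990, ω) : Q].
[Q(∛990, ω) : Q] = 6

[Q(∛990):Q] = 3 (min poly x^3 - 990, irreducible since 990 is not a perfect cube). [Q(ω):Q] = 2 (min poly x^2 + x + 1). Since Q(∛990) ⊂ R and ω ∉ R, we have ω ∉ Q(∛990), so x^2 + x + 1 remains irreducible over Q(∛990) and [Q(∛990, ω) : Q(∛990)] = 2. By the tower law, [Q(∛990, ω) : Q] = 3 · 2 = 6. (In fact Q(∛990, ω) is the splitting field of x^3 - 990 over Q.)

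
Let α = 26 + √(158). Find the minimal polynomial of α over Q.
m_α(x) = x^2 - 52x + 518

From α - 26 = √(158), squaring gives (α - 26)^2 = 158, i.e. α^2 - 52α + 676 = 158, so α^2 - 52α + 518 = 0. The discriminant of x^2 - 52x + 518 is (-52)^2 - 4·(518) = 2704 - 2072 = 632, and 4·(158) is not a perfect square in Q since 158 is squarefree and ≠ 1. Hence x^2 - 52x + 518 is irreducible over Q and is the minimal polynomial of α.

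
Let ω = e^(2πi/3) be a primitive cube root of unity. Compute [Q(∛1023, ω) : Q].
[Q(∛1023, ω) : Q] = 6

[Q(∛1023):Q] = 3 (min poly x^3 - 1023, irreducible since 1023 is not a perfect cube). [Q(ω):Q] = 2 (min poly x^2 + x + 1). Since Q(∛1023) ⊂ R and ω ∉ R, we have ω ∉ Q(∛1023), so x^2 + x + 1 remains irreducible over Q(∛1023) and [Q(∛1023, ω) : Q(∛1023)] = 2. By the tower law, [Q(∛1023, ω) : Q] = 3 · 2 = 6. (In fact Q(∛1023, ω) is the splitting field of x^3 - 1023 over Q.)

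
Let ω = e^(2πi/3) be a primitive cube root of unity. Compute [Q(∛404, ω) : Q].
[Q(∛404, ω) : Q] = 6

[Q(∛404):Q] = 3 (min poly x^3 - 404, irreducible since 404 is not a perfect cube). [Q(ω):Q] = 2 (min poly x^2 + x + 1). Since Q(∛404) ⊂ R and ω ∉ R, we have ω ∉ Q(∛404), so x^2 + x + 1 remains irreducible over Q(∛404) and [Q(∛404, ω) : Q(∛404)] = 2. By the tower law, [Q(∛404, ω) : Q] = 3 · 2 = 6. (In fact Q(∛404, ω) is the splitting field of x^3 - 404 over Q.)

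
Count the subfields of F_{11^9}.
F_{11^9} has 3 subfields

The subfields of F_{p^n} are exactly the fields F_{p^d} for d | n (each is the fixed field of the unique index-d subgroup of Gal(F_{p^n}/F_p) ≅ Z/nZ). The divisors of n = 9 are {1, 3, 9}, giving 3 subfields: F_{11^1}, F_{11^3}, F_{11^9}.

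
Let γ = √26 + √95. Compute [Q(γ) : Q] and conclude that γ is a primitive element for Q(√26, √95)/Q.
[Q(γ) : Q] = 4 (equivalently, Q(γ) = Q(√26, √95))

Obviously Q(γ) ⊆ Q(√26, √95), and [Q(√26, √95):Q] = 4 (since 26, 95 are distinct squarefree integers > 1 with 2470 not a perfect square). To show equality we compute the minimal polynomial of γ. From γ = √26 + √95: γ^2 = 26 + 2√(2470) + 95 = 121 + 2√(2470), so γ^2 - 121 = 2√(2470); squaring, (γ^2 - 121)^2 = 4·2470, i.e. γ^4 - 242γ^2 + 14641 - 9880 = 0, i.e. γ^4 - 242γ^2 + 4761 = 0. So γ is a root of x^4 - 242x^2 + 4761. This polynomial is irreducible over Q: it has no rational root (each ±√26 ± √95 is irrational), and any factorization into two quadratics over Q would force √(2470) ∈ Q (pairing opposite roots) or √26, √95 ∈ Q (other pairings), all impossible. Hence [Q(γ):Q] = 4 = [Q(√26, √95):Q], so Q(γ) = Q(√26, √95).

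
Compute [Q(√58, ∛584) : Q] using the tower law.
[Q(√58, ∛584) : Q] = 6

Let L = Q(√58, ∛584). Since Q(√58) ⊂ L and [Q(√58):Q] = 2, the tower law gives 2 | [L:Q]. Likewise Q(∛584) ⊂ L with [Q(∛584):Q] = 3 (because 584 is not a perfect cube), so 3 | [L:Q]. As gcd(2,3) = 1, [L:Q] is divisible by 6. Conversely L is generated over Q by √58 and ∛584, so [L:Q] ≤ 2·3 = 6. Therefore [Q(√58, ∛584) : Q] = 6.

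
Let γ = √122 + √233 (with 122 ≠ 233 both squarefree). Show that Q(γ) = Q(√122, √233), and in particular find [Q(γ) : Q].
[Q(γ) : Q] = 4 (equivalently, Q(γ) = Q(√122, √233))

Obviously Q(γ) ⊆ Q(√122, √233), and [Q(√122, √233):Q] = 4 (since 122, 233 are distinct squarefree integers > 1 with 28426 not a perfect square). To show equality we compute the minimal polynomial of γ. From γ = √122 + √233: γ^2 = 122 + 2√(28426) + 233 = 355 + 2√(28426), so γ^2 - 355 = 2√(28426); squaring, (γ^2 - 355)^2 = 4·28426, i.e. γ^4 - 710γ^2 + 126025 - 113704 = 0, i.e. γ^4 - 710γ^2 + 12321 = 0. So γ is a root of x^4 - 710x^2 + 12321. This polynomial is irreducible over Q: it has no rational root (each ±√122 ± √233 is irrational), and any factorization into two quadratics over Q would force √(28426) ∈ Q (pairing opposite roots) or √122, √233 ∈ Q (other pairings), all impossible. Hence [Q(γ):Q] = 4 = [Q(√122, √233):Q], so Q(γ) = Q(√122, √233).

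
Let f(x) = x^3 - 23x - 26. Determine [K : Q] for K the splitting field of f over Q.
[K : Q] = 6

By the rational root test, any rational root of the monic integer polynomial f(x) = x^3 - 23x - 26 must be an integer dividing the constant term -26, i.e. one of ±{1, 2, 13, 26}. Evaluating: f(1) = -48, f(-1) = -4, f(2) = -64, f(-2) = 12, f(13) = 1872, f(-13) = -1924, f(26) = 16952, f(-26) = -17004; none is 0, so f has no rational root and is therefore irreducible over Q (a cubic with no linear factor over a field is irreducible). For an irreducible cubic, the Galois group is A_3 or S_3 according as the discriminant disc(f) = -4a^3 - 27b^2 = -4·(-23)^3 - 27·(-26)^2 = 30416 is or is not a square in Q. Here disc(f) = 30416 is not a perfect square in Q, so the Galois group of f over Q is not contained in A_3 and must be all of S_3. The splitting field has degree |S_3| = 6 over Q, so [K : Q] = 6.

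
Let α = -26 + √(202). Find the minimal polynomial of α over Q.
m_α(x) = x^2 + 52x + 474

From α + 26 = √(202), squaring gives (α + 26)^2 = 202, i.e. α^2 + 52α + 676 = 202, so α^2 + 52α + 474 = 0. The discriminant of x^2 + 52x + 474 is (52)^2 - 4·(474) = 2704 - 1896 = 808, and 4·(202) is not a perfect square in Q since 202 is squarefree and ≠ 1. Hence x^2 + 52x + 474 is irreducible over Q and is the minimal polynomial of α.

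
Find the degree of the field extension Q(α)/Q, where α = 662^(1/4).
[Q(α):Q] = 4

α is a root of x^4 - 662. By Eisenstein's criterion at the prime p = 2 (which divides the constant term 662 but p^2 = 4 does not, since 662 is squarefree), x^4 - 662 is irreducible over Q. Hence [Q(α):Q] = 4.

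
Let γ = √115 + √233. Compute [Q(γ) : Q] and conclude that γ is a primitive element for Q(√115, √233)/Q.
[Q(γ) : Q] = 4 (equivalently, Q(γ) = Q(√115, √233))

Obviously Q(γ) ⊆ Q(√115, √233), and [Q(√115, √233):Q] = 4 (since 115, 233 are distinct squarefree integers > 1 with 26795 not a perfect square). To show equality we compute the minimal polynomial of γ. From γ = √115 + √233: γ^2 = 115 + 2√(26795) + 233 = 348 + 2√(26795), so γ^2 - 348 = 2√(26795); squaring, (γ^2 - 348)^2 = 4·26795, i.e. γ^4 - 696γ^2 + 121104 - 107180 = 0, i.e. γ^4 - 696γ^2 + 13924 = 0. So γ is a root of x^4 - 696x^2 + 13924. This polynomial is irreducible over Q: it has no rational root (each ±√115 ± √233 is irrational), and any factorization into two quadratics over Q would force √(26795) ∈ Q (pairing opposite roots) or √115, √233 ∈ Q (other pairings), all impossible. Hence [Q(γ):Q] = 4 = [Q(√115, √233):Q], so Q(γ) = Q(√115, √233).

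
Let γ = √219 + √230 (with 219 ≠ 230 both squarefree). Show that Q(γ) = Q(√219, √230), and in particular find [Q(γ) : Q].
[Q(γ) : Q] = 4 (equivalently, Q(γ) = Q(√219, √230))

Obviously Q(γ) ⊆ Q(√219, √230), and [Q(√219, √230):Q] = 4 (since 219, 230 are distinct squarefree integers > 1 with 50370 not a perfect square). To show equality we compute the minimal polynomial of γ. From γ = √219 + √230: γ^2 = 219 + 2√(50370) + 230 = 449 + 2√(50370), so γ^2 - 449 = 2√(50370); squaring, (γ^2 - 449)^2 = 4·50370, i.e. γ^4 - 898γ^2 + 201601 - 201480 = 0, i.e. γ^4 - 898γ^2 + 121 = 0. So γ is a root of x^4 - 898x^2 + 121. This polynomial is irreducible over Q: it has no rational root (each ±√219 ± √230 is irrational), and any factorization into two quadratics over Q would force √(50370) ∈ Q (pairing opposite roots) or √219, √230 ∈ Q (other pairings), all impossible. Hence [Q(γ):Q] = 4 = [Q(√219, √230):Q], so Q(γ) = Q(√219, √230).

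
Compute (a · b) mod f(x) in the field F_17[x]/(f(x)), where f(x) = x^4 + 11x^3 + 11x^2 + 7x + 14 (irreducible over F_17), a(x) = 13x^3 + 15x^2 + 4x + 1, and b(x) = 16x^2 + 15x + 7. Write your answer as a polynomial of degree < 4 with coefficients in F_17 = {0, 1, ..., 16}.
a · b ≡ 13x^3 + 4x + 7 (mod f(x))

Multiply in F_17[x]: a(x)·b(x) = (13x^3 + 15x^2 + 4x + 1)·(16x^2 + 15x + 7) = 4x^5 + 10x^4 + 6x^3 + 11x^2 + 9x + 7. This has degree ≥ 4, so divide by f(x) over F_17: 4x^5 + 10x^4 + 6x^3 + 11x^2 + 9x + 7 = (4x)·(x^4 + 11x^3 + 11x^2 + 7x + 14) + (13x^3 + 4x + 7). Hence a·b ≡ 13x^3 + 4x + 7 (mod f). (F_17[x]/(f) is a field with 17^4 = 83521 elements since f is irreducible of degree 4.)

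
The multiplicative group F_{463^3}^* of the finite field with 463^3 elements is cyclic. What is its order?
|F_{463^3}^*| = 99252846

F_{463^3} has 463^3 = 99252847 elements; its multiplicative group consists of all nonzero elements, so |F_{463^3}^*| = 99252847 - 1 = 99252846. (It is cyclic since any finite subgroup of the multiplicative group of a field is cyclic.)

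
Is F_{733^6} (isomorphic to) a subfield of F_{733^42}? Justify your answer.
Yes: F_{733^6} is a subfield of F_{733^42}

F_{p^m} embeds in F_{p^n} iff m | n (since F_{p^n} is the splitting field of x^(p^n) - x, and F_{p^m} ⊂ F_{p^n} forces p^n to be a power of p^m, i.e. m | n; conversely if m | n then every root of x^(p^m) - x is a root of x^(p^n) - x). Here 6 | 42 (since 42 = 7·6), so F_{733^6} is a subfield of F_{733^42}, and [F_{733^42} : F_{733^6}] = 42/6 = 7.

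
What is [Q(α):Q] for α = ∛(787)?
[Q(α):Q] = 3

The minimal polynomial of α is x^3 - 787, irreducible over Q since 787 is not a perfect cube (so x^3 - 787 has no rational root). Hence [Q(α):Q] = deg(m_α) = 3.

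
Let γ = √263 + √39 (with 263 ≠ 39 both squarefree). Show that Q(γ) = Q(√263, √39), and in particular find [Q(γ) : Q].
[Q(γ) : Q] = 4 (equivalently, Q(γ) = Q(√263, √39))

Obviously Q(γ) ⊆ Q(√263, √39), and [Q(√263, √39):Q] = 4 (since 263, 39 are distinct squarefree integers > 1 with 10257 not a perfect square). To show equality we compute the minimal polynomial of γ. From γ = √263 + √39: γ^2 = 263 + 2√(10257) + 39 = 302 + 2√(10257), so γ^2 - 302 = 2√(10257); squaring, (γ^2 - 302)^2 = 4·10257, i.e. γ^4 - 604γ^2 + 91204 - 41028 = 0, i.e. γ^4 - 604γ^2 + 50176 = 0. So γ is a root of x^4 - 604x^2 + 50176. This polynomial is irreducible over Q: it has no rational root (each ±√263 ± √39 is irrational), and any factorization into two quadratics over Q would force √(10257) ∈ Q (pairing opposite roots) or √263, √39 ∈ Q (other pairings), all impossible. Hence [Q(γ):Q] = 4 = [Q(√263, √39):Q], so Q(γ) = Q(√263, √39).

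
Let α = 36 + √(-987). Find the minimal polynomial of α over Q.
m_α(x) = x^2 - 72x + 2283

From α - 36 = √(-987), squaring gives (α - 36)^2 = -987, i.e. α^2 - 72α + 1296 = -987, so α^2 - 72α + 2283 = 0. The discriminant of x^2 - 72x + 2283 is (-72)^2 - 4·(2283) = 5184 - 9132 = -3948, and 4·(-987) is not a perfect square in Q since -987 is squarefree and ≠ 1. Hence x^2 - 72x + 2283 is irreducible over Q and is the minimal polynomial of α.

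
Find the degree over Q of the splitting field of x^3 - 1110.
[K : Q] = 6

The roots of x^3 - 1110 are ∛1110, ω∛1110, ω^2∛1110 where ω = e^(2πi/3) is a primitive cube root of unity, so K = Q(∛1110, ω). Now [Q(∛1110):Q] = 3 (since 1110 is not a perfect cube, x^3 - 1110 is irreducible) and [Q(ω):Q] = 2. Both 2 and 3 divide [K:Q], and [K:Q] ≤ 3·2 = 6, so [K:Q] = 6. (Equivalently: Q(∛1110) ⊂ R but ω ∉ R, so [K : Q(∛1110)] = 2.)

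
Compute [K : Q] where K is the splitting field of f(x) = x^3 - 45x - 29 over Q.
[K : Q] = 6

By the rational root test, any rational root of the monic integer polynomial f(x) = x^3 - 45x - 29 must be an integer dividing the constant term -29, i.e. one of ±{1, 29}. Evaluating: f(1) = -73, f(-1) = 15, f(29) = 23055, f(-29) = -23113; none is 0, so f has no rational root and is therefore irreducible over Q (a cubic with no linear factor over a field is irreducible). For an irreducible cubic, the Galois group is A_3 or S_3 according as the discriminant disc(f) = -4a^3 - 27b^2 = -4·(-45)^3 - 27·(-29)^2 = 341793 is or is not a square in Q. Here disc(f) = 341793 is not a perfect square in Q, so the Galois group of f over Q is not contained in A_3 and must be all of S_3. The splitting field has degree |S_3| = 6 over Q, so [K : Q] = 6.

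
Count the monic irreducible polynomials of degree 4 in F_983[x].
There are 233428366308 monic irreducible polynomials of degree 4 over F_983

Each element of F_{983^4} that lies in no proper subfield is a root of exactly one monic irreducible of degree 4 over F_983, and each such polynomial has 4 distinct roots in F_{983^4}. By Möbius inversion the count is N_983(4) = (1/4) Σ_{d|4} μ(4/d) · 983^d = (1/4)(μ(4)·983^1 + μ(2)·983^2 + μ(1)·983^4) = 933713465232/4 = 233428366308.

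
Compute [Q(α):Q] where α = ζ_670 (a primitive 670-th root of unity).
[Q(α):Q] = 264

The minimal polynomial of ζ_670 over Q is the 670-th cyclotomic polynomial Φ_670(x), which is irreducible over Q and has degree φ(670) = 264. Hence [Q(α):Q] = φ(670) = 264.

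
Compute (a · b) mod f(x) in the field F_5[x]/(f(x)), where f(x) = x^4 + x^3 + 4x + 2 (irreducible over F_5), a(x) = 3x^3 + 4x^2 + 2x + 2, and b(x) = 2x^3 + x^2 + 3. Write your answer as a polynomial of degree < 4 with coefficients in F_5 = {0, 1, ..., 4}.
a · b ≡ 3x^3 + 2x^2 + 4x (mod f(x))

Multiply in F_5[x]: a(x)·b(x) = (3x^3 + 4x^2 + 2x + 2)·(2x^3 + x^2 + 3) = x^6 + x^5 + 3x^4 + 4x^2 + x + 1. This has degree ≥ 4, so divide by f(x) over F_5: x^6 + x^5 + 3x^4 + 4x^2 + x + 1 = (x^2 + 3)·(x^4 + x^3 + 4x + 2) + (3x^3 + 2x^2 + 4x). Hence a·b ≡ 3x^3 + 2x^2 + 4x (mod f). (F_5[x]/(f) is a field with 5^4 = 625 elements since f is irreducible of degree 4.)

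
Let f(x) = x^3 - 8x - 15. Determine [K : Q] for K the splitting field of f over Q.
[K : Q] = 6

By the rational root test, any rational root of the monic integer polynomial f(x) = x^3 - 8x - 15 must be an integer dividing the constant term -15, i.e. one of ±{1, 3, 5, 15}. Evaluating: f(1) = -22, f(-1) = -8, f(3) = -12, f(-3) = -18, f(5) = 70, f(-5) = -100, f(15) = 3240, f(-15) = -3270; none is 0, so f has no rational root and is therefore irreducible over Q (a cubic with no linear factor over a field is irreducible). For an irreducible cubic, the Galois group is A_3 or S_3 according as the discriminant disc(f) = -4a^3 - 27b^2 = -4·(-8)^3 - 27·(-15)^2 = -4027 is or is not a square in Q. Here disc(f) = -4027 is not a perfect square in Q, so the Galois group of f over Q is not contained in A_3 and must be all of S_3. The splitting field has degree |S_3| = 6 over Q, so [K : Q] = 6.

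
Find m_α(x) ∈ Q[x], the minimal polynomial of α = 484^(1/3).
m_α(x) = x^3 - 484

α satisfies α^3 = 484, so x^3 - 484 annihilates α. By the rational root test, a rational root p/q (in lowest terms) of x^3 - 484 would satisfy p^3 = 484 q^3, forcing q = 1 and p^3 = 484; but 484 is not a perfect cube, contradiction. A monic cubic over Q with no rational root is irreducible (any nontrivial factorization would include a linear factor). Hence x^3 - 484 is the minimal polynomial of α, and in particular [Q(α):Q] = 3.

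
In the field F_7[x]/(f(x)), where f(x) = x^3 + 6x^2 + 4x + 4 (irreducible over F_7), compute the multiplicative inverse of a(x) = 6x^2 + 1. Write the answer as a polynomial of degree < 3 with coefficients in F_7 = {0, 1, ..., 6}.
a(x)^(-1) ≡ 6x^2 + 3x (mod f(x))

Since f is irreducible over F_7, F_7[x]/(f) is a field and a(x) ≠ 0 has an inverse. Apply the extended Euclidean algorithm to f(x) and a(x) in F_7[x]: f(x) = (6x + 1)·a(x) + (5x + 3);  a(x) = (4x + 6)·(5x + 3) + (4). The last nonzero remainder is the constant 4 = gcd(f, a) in F_7. Back-substituting through the division chain expresses 4 = s(x)·a(x) + t(x)·f(x) with s(x) ≡ 3x^2 + 5x (mod f), so (3x^2 + 5x)·a(x) ≡ 4 (mod f). Multiplying by 4^(-1) ≡ 2 in F_7 gives a(x)^(-1) ≡ 2·(3x^2 + 5x) ≡ 6x^2 + 3x (mod f). Check: (6x^2 + 1)·(6x^2 + 3x) = x^4 + 4x^3 + 6x^2 + 3x ≡ 1 (mod x^3 + 6x^2 + 4x + 4).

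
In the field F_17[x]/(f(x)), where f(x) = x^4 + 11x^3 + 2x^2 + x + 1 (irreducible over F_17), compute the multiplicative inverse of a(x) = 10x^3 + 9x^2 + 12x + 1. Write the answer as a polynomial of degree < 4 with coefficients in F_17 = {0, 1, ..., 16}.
a(x)^(-1) ≡ 6x^3 + 16x^2 + 16x + 12 (mod f(x))

Since f is irreducible over F_17, F_17[x]/(f) is a field and a(x) ≠ 0 has an inverse. Apply the extended Euclidean algorithm to f(x) and a(x) in F_17[x]: f(x) = (12x + 9)·a(x) + (15x^2 + 9);  a(x) = (12x + 4)·(15x^2 + 9) + (6x + 16);  (15x^2 + 9) = (11x + 16)·(6x + 16) + (8). The last nonzero remainder is the constant 8 = gcd(f, a) in F_17. Back-substituting through the division chain expresses 8 = s(x)·a(x) + t(x)·f(x) with s(x) ≡ 14x^3 + 9x^2 + 9x + 11 (mod f), so (14x^3 + 9x^2 + 9x + 11)·a(x) ≡ 8 (mod f). Multiplying by 8^(-1) ≡ 15 in F_17 gives a(x)^(-1) ≡ 15·(14x^3 + 9x^2 + 9x + 11) ≡ 6x^3 + 16x^2 + 16x + 12 (mod f). Check: (10x^3 + 9x^2 + 12x + 1)·(6x^3 + 16x^2 + 16x + 12) = 9x^6 + 10x^5 + 2x^4 + 3x^3 + 10x^2 + 7x + 12 ≡ 1 (mod x^4 + 11x^3 + 2x^2 + x + 1).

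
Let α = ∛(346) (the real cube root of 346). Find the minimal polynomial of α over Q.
m_α(x) = x^3 - 346

α satisfies α^3 = 346, so x^3 - 346 annihilates α. By the rational root test, a rational root p/q (in lowest terms) of x^3 - 346 would satisfy p^3 = 346 q^3, forcing q = 1 and p^3 = 346; but 346 is not a perfect cube, contradiction. A monic cubic over Q with no rational root is irreducible (any nontrivial factorization would include a linear factor). Hence x^3 - 346 is the minimal polynomial of α, and in particular [Q(α):Q] = 3.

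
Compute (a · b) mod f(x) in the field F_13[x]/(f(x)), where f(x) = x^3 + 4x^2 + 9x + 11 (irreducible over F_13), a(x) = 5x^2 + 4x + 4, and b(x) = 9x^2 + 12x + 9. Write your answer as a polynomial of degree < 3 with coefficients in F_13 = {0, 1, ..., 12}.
a · b ≡ 8x^2 + 7x + 11 (mod f(x))

Multiply in F_13[x]: a(x)·b(x) = (5x^2 + 4x + 4)·(9x^2 + 12x + 9) = 6x^4 + 5x^3 + 12x^2 + 6x + 10. This has degree ≥ 3, so divide by f(x) over F_13: 6x^4 + 5x^3 + 12x^2 + 6x + 10 = (6x + 7)·(x^3 + 4x^2 + 9x + 11) + (8x^2 + 7x + 11). Hence a·b ≡ 8x^2 + 7x + 11 (mod f). (F_13[x]/(f) is a field with 13^3 = 2197 elements since f is irreducible of degree 3.)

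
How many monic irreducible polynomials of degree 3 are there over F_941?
There are 277745560 monic irreducible polynomials of degree 3 over F_941

Each element of F_{941^3} that lies in no proper subfield is a root of exactly one monic irreducible of degree 3 over F_941, and each such polynomial has 3 distinct roots in F_{941^3}. By Möbius inversion the count is N_941(3) = (1/3) Σ_{d|3} μ(3/d) · 941^d = (1/3)(μ(3)·941^1 + μ(1)·941^3) = 833236680/3 = 277745560.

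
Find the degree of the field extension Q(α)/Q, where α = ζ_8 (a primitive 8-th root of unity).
[Q(α):Q] = 4

The minimal polynomial of ζ_8 over Q is the 8-th cyclotomic polynomial Φ_8(x), which is irreducible over Q and has degree φ(8) = 4. Hence [Q(α):Q] = φ(8) = 4.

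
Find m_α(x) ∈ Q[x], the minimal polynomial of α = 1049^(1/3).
m_α(x) = x^3 - 1049

α satisfies α^3 = 1049, so x^3 - 1049 annihilates α. By the rational root test, a rational root p/q (in lowest terms) of x^3 - 1049 would satisfy p^3 = 1049 q^3, forcing q = 1 and p^3 = 1049; but 1049 is not a perfect cube, contradiction. A monic cubic over Q with no rational root is irreducible (any nontrivial factorization would include a linear factor). Hence x^3 - 1049 is the minimal polynomial of α, and in particular [Q(α):Q] = 3.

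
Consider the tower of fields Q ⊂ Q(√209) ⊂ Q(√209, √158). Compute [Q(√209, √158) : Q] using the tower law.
[Q(√209, √158) : Q] = 4

[Q(√209):Q] = 2 (min poly x^2 - 209, irreducible since 209 is squarefree > 1). For the top step, suppose √158 ∈ Q(√209), say √158 = c + d√209 with c, d ∈ Q. Squaring: 158 = c^2 + 209d^2 + 2cd√209. Since √209 ∉ Q this forces 2cd = 0. If d = 0 then √158 = c ∈ Q, contradicting 158 squarefree > 1. If c = 0 then 158 = 209d^2, so 209·158 = (209d)^2 is a perfect square in Q — but 209·158 = 33022 is not a perfect square (since 209 and 158 are distinct squarefree integers). Contradiction. Hence √158 ∉ Q(√209), so x^2 - 158 stays irreducible over Q(√209) and [Q(√209, √158) : Q(√209)] = 2. By the tower law, [Q(√209, √158) : Q] = 2 · 2 = 4.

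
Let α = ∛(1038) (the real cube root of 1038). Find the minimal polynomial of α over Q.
m_α(x) = x^3 - 1038

α satisfies α^3 = 1038, so x^3 - 1038 annihilates α. By the rational root test, a rational root p/q (in lowest terms) of x^3 - 1038 would satisfy p^3 = 1038 q^3, forcing q = 1 and p^3 = 1038; but 1038 is not a perfect cube, contradiction. A monic cubic over Q with no rational root is irreducible (any nontrivial factorization would include a linear factor). Hence x^3 - 1038 is the minimal polynomial of α, and in particular [Q(α):Q] = 3.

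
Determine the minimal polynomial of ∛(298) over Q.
m_α(x) = x^3 - 298

α satisfies α^3 = 298, so x^3 - 298 annihilates α. By the rational root test, a rational root p/q (in lowest terms) of x^3 - 298 would satisfy p^3 = 298 q^3, forcing q = 1 and p^3 = 298; but 298 is not a perfect cube, contradiction. A monic cubic over Q with no rational root is irreducible (any nontrivial factorization would include a linear factor). Hence x^3 - 298 is the minimal polynomial of α, and in particular [Q(α):Q] = 3.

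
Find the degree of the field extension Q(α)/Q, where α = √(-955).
[Q(α):Q] = 2

[Q(α):Q] equals the degree of the minimal polynomial of α. Here α^2 = -955 and x^2 + 955 is irreducible (d = -955 is squarefree, ≠ 1, hence not a square), so deg(m_α) = 2. Thus [Q(α):Q] = 2.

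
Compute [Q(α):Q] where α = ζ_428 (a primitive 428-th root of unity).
[Q(α):Q] = 212

The minimal polynomial of ζ_428 over Q is the 428-th cyclotomic polynomial Φ_428(x), which is irreducible over Q and has degree φ(428) = 212. Hence [Q(α):Q] = φ(428) = 212.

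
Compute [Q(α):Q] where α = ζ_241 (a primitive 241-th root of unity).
[Q(α):Q] = 240

The minimal polynomial of ζ_241 over Q is the 241-th cyclotomic polynomial Φ_241(x), which is irreducible over Q and has degree φ(241) = 240. Hence [Q(α):Q] = φ(241) = 240.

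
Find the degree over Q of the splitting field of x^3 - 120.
[K : Q] = 6

The roots of x^3 - 120 are ∛120, ω∛120, ω^2∛120 where ω = e^(2πi/3) is a primitive cube root of unity, so K = Q(∛120, ω). Now [Q(∛120):Q] = 3 (since 120 is not a perfect cube, x^3 - 120 is irreducible) and [Q(ω):Q] = 2. Both 2 and 3 divide [K:Q], and [K:Q] ≤ 3·2 = 6, so [K:Q] = 6. (Equivalently: Q(∛120) ⊂ R but ω ∉ R, so [K : Q(∛120)] = 2.)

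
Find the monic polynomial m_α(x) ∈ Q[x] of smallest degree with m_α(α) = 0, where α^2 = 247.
m_α(x) = x^2 - 247

α satisfies α^2 - 247 = 0, so x^2 - 247 annihilates α. Since d = 247 is squarefree and ≠ 1, it is not a perfect square in Q, so x^2 - 247 has no rational root and is therefore irreducible over Q (a degree-2 polynomial over a field is irreducible iff it has no root). Hence m_α(x) = x^2 - 247.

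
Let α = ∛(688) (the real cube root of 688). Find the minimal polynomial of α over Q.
m_α(x) = x^3 - 688

α satisfies α^3 = 688, so x^3 - 688 annihilates α. By the rational root test, a rational root p/q (in lowest terms) of x^3 - 688 would satisfy p^3 = 688 q^3, forcing q = 1 and p^3 = 688; but 688 is not a perfect cube, contradiction. A monic cubic over Q with no rational root is irreducible (any nontrivial factorization would include a linear factor). Hence x^3 - 688 is the minimal polynomial of α, and in particular [Q(α):Q] = 3.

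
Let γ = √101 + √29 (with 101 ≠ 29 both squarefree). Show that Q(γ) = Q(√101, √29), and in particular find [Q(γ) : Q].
[Q(γ) : Q] = 4 (equivalently, Q(γ) = Q(√101, √29))

Obviously Q(γ) ⊆ Q(√101, √29), and [Q(√101, √29):Q] = 4 (since 101, 29 are distinct squarefree integers > 1 with 2929 not a perfect square). To show equality we compute the minimal polynomial of γ. From γ = √101 + √29: γ^2 = 101 + 2√(2929) + 29 = 130 + 2√(2929), so γ^2 - 130 = 2√(2929); squaring, (γ^2 - 130)^2 = 4·2929, i.e. γ^4 - 260γ^2 + 16900 - 11716 = 0, i.e. γ^4 - 260γ^2 + 5184 = 0. So γ is a root of x^4 - 260x^2 + 5184. This polynomial is irreducible over Q: it has no rational root (each ±√101 ± √29 is irrational), and any factorization into two quadratics over Q would force √(2929) ∈ Q (pairing opposite roots) or √101, √29 ∈ Q (other pairings), all impossible. Hence [Q(γ):Q] = 4 = [Q(√101, √29):Q], so Q(γ) = Q(√101, √29).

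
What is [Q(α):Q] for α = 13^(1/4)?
[Q(α):Q] = 4

α is a root of x^4 - 13. By Eisenstein's criterion at the prime p = 13 (which divides the constant term 13 but p^2 = 169 does not, since 13 is squarefree), x^4 - 13 is irreducible over Q. Hence [Q(α):Q] = 4.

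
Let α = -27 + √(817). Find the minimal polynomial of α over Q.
m_α(x) = x^2 + 54x - 88

From α + 27 = √(817), squaring gives (α + 27)^2 = 817, i.e. α^2 + 54α + 729 = 817, so α^2 + 54α - 88 = 0. The discriminant of x^2 + 54x - 88 is (54)^2 - 4·(-88) = 2916 + 352 = 3268, and 4·(817) is not a perfect square in Q since 817 is squarefree and ≠ 1. Hence x^2 + 54x - 88 is irreducible over Q and is the minimal polynomial of α.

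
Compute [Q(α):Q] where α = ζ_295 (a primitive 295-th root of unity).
[Q(α):Q] = 232

The minimal polynomial of ζ_295 over Q is the 295-th cyclotomic polynomial Φ_295(x), which is irreducible over Q and has degree φ(295) = 232. Hence [Q(α):Q] = φ(295) = 232.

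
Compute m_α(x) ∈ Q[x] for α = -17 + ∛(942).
m_α(x) = x^3 + 51x^2 + 867x + 3971

Set β = α + 17 = ∛(942), so β^3 = 942. Then (α + 17)^3 - 942 = 0, i.e. α is a root of g(x) = (x + 17)^3 - 942 = x^3 + 51x^2 + 867x + 3971. Since g(x) = h(x + 17) where h(x) = x^3 - 942, and h is irreducible over Q (because 942 is not a perfect cube, so h has no rational root, and a monic cubic with no rational root is irreducible), g is also irreducible (irreducibility is preserved under the substitution x → x + 17). Hence m_α(x) = x^3 + 51x^2 + 867x + 3971.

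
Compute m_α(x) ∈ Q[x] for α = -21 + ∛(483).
m_α(x) = x^3 + 63x^2 + 1323x + 8778

Set β = α + 21 = ∛(483), so β^3 = 483. Then (α + 21)^3 - 483 = 0, i.e. α is a root of g(x) = (x + 21)^3 - 483 = x^3 + 63x^2 + 1323x + 8778. Since g(x) = h(x + 21) where h(x) = x^3 - 483, and h is irreducible over Q (because 483 is not a perfect cube, so h has no rational root, and a monic cubic with no rational root is irreducible), g is also irreducible (irreducibility is preserved under the substitution x → x + 21). Hence m_α(x) = x^3 + 63x^2 + 1323x + 8778.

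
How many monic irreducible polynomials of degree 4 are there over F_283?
There are 1603541958 monic irreducible polynomials of degree 4 over F_283

Each element of F_{283^4} that lies in no proper subfield is a root of exactly one monic irreducible of degree 4 over F_283, and each such polynomial has 4 distinct roots in F_{283^4}. By Möbius inversion the count is N_283(4) = (1/4) Σ_{d|4} μ(4/d) · 283^d = (1/4)(μ(4)·283^1 + μ(2)·283^2 + μ(1)·283^4) = 6414167832/4 = 1603541958.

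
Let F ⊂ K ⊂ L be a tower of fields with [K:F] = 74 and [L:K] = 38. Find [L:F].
[L:F] = 2812

The tower law says that for any tower of field extensions F ⊂ K ⊂ L with finite degrees, [L:F] = [L:K] · [K:F]. Here this gives [L:F] = 38 · 74 = 2812.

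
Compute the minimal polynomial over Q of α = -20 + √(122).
m_α(x) = x^2 + 40x + 278

From α + 20 = √(122), squaring gives (α + 20)^2 = 122, i.e. α^2 + 40α + 400 = 122, so α^2 + 40α + 278 = 0. The discriminant of x^2 + 40x + 278 is (40)^2 - 4·(278) = 1600 - 1112 = 488, and 4·(122) is not a perfect square in Q since 122 is squarefree and ≠ 1. Hence x^2 + 40x + 278 is irreducible over Q and is the minimal polynomial of α.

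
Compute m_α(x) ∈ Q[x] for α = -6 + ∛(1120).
m_α(x) = x^3 + 18x^2 + 108x - 904

Set β = α + 6 = ∛(1120), so β^3 = 1120. Then (α + 6)^3 - 1120 = 0, i.e. α is a root of g(x) = (x + 6)^3 - 1120 = x^3 + 18x^2 + 108x - 904. Since g(x) = h(x + 6) where h(x) = x^3 - 1120, and h is irreducible over Q (because 1120 is not a perfect cube, so h has no rational root, and a monic cubic with no rational root is irreducible), g is also irreducible (irreducibility is preserved under the substitution x → x + 6). Hence m_α(x) = x^3 + 18x^2 + 108x - 904.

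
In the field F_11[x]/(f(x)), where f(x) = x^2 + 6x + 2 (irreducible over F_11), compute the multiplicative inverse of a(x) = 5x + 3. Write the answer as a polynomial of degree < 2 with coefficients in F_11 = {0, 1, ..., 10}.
a(x)^(-1) ≡ 3x + 3 (mod f(x))

Since f is irreducible over F_11, F_11[x]/(f) is a field and a(x) ≠ 0 has an inverse. Apply the extended Euclidean algorithm to f(x) and a(x) in F_11[x]: f(x) = (9x + 9)·a(x) + (8). The last nonzero remainder is the constant 8 = gcd(f, a) in F_11. Back-substituting through the division chain expresses 8 = s(x)·a(x) + t(x)·f(x) with s(x) ≡ 2x + 2 (mod f), so (2x + 2)·a(x) ≡ 8 (mod f). Multiplying by 8^(-1) ≡ 7 in F_11 gives a(x)^(-1) ≡ 7·(2x + 2) ≡ 3x + 3 (mod f). Check: (5x + 3)·(3x + 3) = 4x^2 + 2x + 9 ≡ 1 (mod x^2 + 6x + 2).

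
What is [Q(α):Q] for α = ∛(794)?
[Q(α):Q] = 3

The minimal polynomial of α is x^3 - 794, irreducible over Q since 794 is not a perfect cube (so x^3 - 794 has no rational root). Hence [Q(α):Q] = deg(m_α) = 3.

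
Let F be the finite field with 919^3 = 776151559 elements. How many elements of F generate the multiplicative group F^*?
There are φ(776151558) = 181398528 primitive elements

F_q^* is cyclic of order q - 1 = 776151558. A cyclic group of order m has exactly φ(m) generators. Here m = 776151558 = 2 · 3^4 · 7 · 13 · 17 · 19 · 163, so the number of primitive elements is φ(776151558) = 181398528.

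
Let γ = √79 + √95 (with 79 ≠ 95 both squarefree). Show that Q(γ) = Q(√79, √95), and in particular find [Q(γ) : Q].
[Q(γ) : Q] = 4 (equivalently, Q(γ) = Q(√79, √95))

Obviously Q(γ) ⊆ Q(√79, √95), and [Q(√79, √95):Q] = 4 (since 79, 95 are distinct squarefree integers > 1 with 7505 not a perfect square). To show equality we compute the minimal polynomial of γ. From γ = √79 + √95: γ^2 = 79 + 2√(7505) + 95 = 174 + 2√(7505), so γ^2 - 174 = 2√(7505); squaring, (γ^2 - 174)^2 = 4·7505, i.e. γ^4 - 348γ^2 + 30276 - 30020 = 0, i.e. γ^4 - 348γ^2 + 256 = 0. So γ is a root of x^4 - 348x^2 + 256. This polynomial is irreducible over Q: it has no rational root (each ±√79 ± √95 is irrational), and any factorization into two quadratics over Q would force √(7505) ∈ Q (pairing opposite roots) or √79, √95 ∈ Q (other pairings), all impossible. Hence [Q(γ):Q] = 4 = [Q(√79, √95):Q], so Q(γ) = Q(√79, √95).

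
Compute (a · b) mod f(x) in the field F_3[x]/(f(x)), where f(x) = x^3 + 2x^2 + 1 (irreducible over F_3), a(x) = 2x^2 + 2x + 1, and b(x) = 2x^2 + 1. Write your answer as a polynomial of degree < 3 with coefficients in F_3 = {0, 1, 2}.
a · b ≡ x + 2 (mod f(x))

Multiply in F_3[x]: a(x)·b(x) = (2x^2 + 2x + 1)·(2x^2 + 1) = x^4 + x^3 + x^2 + 2x + 1. This has degree ≥ 3, so divide by f(x) over F_3: x^4 + x^3 + x^2 + 2x + 1 = (x + 2)·(x^3 + 2x^2 + 1) + (x + 2). Hence a·b ≡ x + 2 (mod f). (F_3[x]/(f) is a field with 3^3 = 27 elements since f is irreducible of degree 3.)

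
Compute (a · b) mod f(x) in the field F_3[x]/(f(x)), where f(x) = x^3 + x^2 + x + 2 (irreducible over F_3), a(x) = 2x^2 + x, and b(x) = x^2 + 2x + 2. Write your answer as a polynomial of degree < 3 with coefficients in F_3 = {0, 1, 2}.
a · b ≡ x^2 + x (mod f(x))

Multiply in F_3[x]: a(x)·b(x) = (2x^2 + x)·(x^2 + 2x + 2) = 2x^4 + 2x^3 + 2x. This has degree ≥ 3, so divide by f(x) over F_3: 2x^4 + 2x^3 + 2x = (2x)·(x^3 + x^2 + x + 2) + (x^2 + x). Hence a·b ≡ x^2 + x (mod f). (F_3[x]/(f) is a field with 3^3 = 27 elements since f is irreducible of degree 3.)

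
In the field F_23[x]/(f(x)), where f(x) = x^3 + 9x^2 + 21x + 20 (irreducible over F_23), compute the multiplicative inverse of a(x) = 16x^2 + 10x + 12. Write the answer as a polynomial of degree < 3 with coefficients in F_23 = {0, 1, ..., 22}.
a(x)^(-1) ≡ 7x^2 + 18x + 15 (mod f(x))

Since f is irreducible over F_23, F_23[x]/(f) is a field and a(x) ≠ 0 has an inverse. Apply the extended Euclidean algorithm to f(x) and a(x) in F_23[x]: f(x) = (13x + 14)·a(x) + (x + 13);  a(x) = (16x + 9)·(x + 13) + (10). The last nonzero remainder is the constant 10 = gcd(f, a) in F_23. Back-substituting through the division chain expresses 10 = s(x)·a(x) + t(x)·f(x) with s(x) ≡ x^2 + 19x + 12 (mod f), so (x^2 + 19x + 12)·a(x) ≡ 10 (mod f). Multiplying by 10^(-1) ≡ 7 in F_23 gives a(x)^(-1) ≡ 7·(x^2 + 19x + 12) ≡ 7x^2 + 18x + 15 (mod f). Check: (16x^2 + 10x + 12)·(7x^2 + 18x + 15) = 20x^4 + 13x^3 + 21x^2 + 21x + 19 ≡ 1 (mod x^3 + 9x^2 + 21x + 20).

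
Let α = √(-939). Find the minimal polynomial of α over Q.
m_α(x) = x^2 + 939

α satisfies α^2 + 939 = 0, so x^2 + 939 annihilates α. Since d = -939 is squarefree and ≠ 1, it is not a perfect square in Q, so x^2 + 939 has no rational root and is therefore irreducible over Q (a degree-2 polynomial over a field is irreducible iff it has no root). Hence m_α(x) = x^2 + 939.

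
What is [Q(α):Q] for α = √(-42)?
[Q(α):Q] = 2

[Q(α):Q] equals the degree of the minimal polynomial of α. Here α^2 = -42 and x^2 + 42 is irreducible (d = -42 is squarefree, ≠ 1, hence not a square), so deg(m_α) = 2. Thus [Q(α):Q] = 2.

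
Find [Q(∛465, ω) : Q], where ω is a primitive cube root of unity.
[Q(∛465, ω) : Q] = 6

[Q(∛465):Q] = 3 (min poly x^3 - 465, irreducible since 465 is not a perfect cube). [Q(ω):Q] = 2 (min poly x^2 + x + 1). Since Q(∛465) ⊂ R and ω ∉ R, we have ω ∉ Q(∛465), so x^2 + x + 1 remains irreducible over Q(∛465) and [Q(∛465, ω) : Q(∛465)] = 2. By the tower law, [Q(∛465, ω) : Q] = 3 · 2 = 6. (In fact Q(∛465, ω) is the splitting field of x^3 - 465 over Q.)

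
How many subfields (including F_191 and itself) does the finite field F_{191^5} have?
F_{191^5} has 2 subfields

The subfields of F_{p^n} are exactly the fields F_{p^d} for d | n (each is the fixed field of the unique index-d subgroup of Gal(F_{p^n}/F_p) ≅ Z/nZ). The divisors of n = 5 are {1, 5}, giving 2 subfields: F_{191^1}, F_{191^5}.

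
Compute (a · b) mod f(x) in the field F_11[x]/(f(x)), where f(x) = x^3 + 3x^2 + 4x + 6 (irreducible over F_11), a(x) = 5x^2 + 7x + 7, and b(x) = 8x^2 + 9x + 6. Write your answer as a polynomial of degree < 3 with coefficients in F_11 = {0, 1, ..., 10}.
a · b ≡ 2x^2 + 7x + 2 (mod f(x))

Multiply in F_11[x]: a(x)·b(x) = (5x^2 + 7x + 7)·(8x^2 + 9x + 6) = 7x^4 + 2x^3 + 6x^2 + 6x + 9. This has degree ≥ 3, so divide by f(x) over F_11: 7x^4 + 2x^3 + 6x^2 + 6x + 9 = (7x + 3)·(x^3 + 3x^2 + 4x + 6) + (2x^2 + 7x + 2). Hence a·b ≡ 2x^2 + 7x + 2 (mod f). (F_11[x]/(f) is a field with 11^3 = 1331 elements since f is irreducible of degree 3.)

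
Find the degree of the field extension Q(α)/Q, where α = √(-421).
[Q(α):Q] = 2

[Q(α):Q] equals the degree of the minimal polynomial of α. Here α^2 = -421 and x^2 + 421 is irreducible (d = -421 is squarefree, ≠ 1, hence not a square), so deg(m_α) = 2. Thus [Q(α):Q] = 2.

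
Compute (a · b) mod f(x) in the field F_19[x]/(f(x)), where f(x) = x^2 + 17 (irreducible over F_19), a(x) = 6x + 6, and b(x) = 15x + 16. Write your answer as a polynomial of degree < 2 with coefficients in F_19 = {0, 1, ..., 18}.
a · b ≡ 15x + 10 (mod f(x))

Multiply in F_19[x]: a(x)·b(x) = (6x + 6)·(15x + 16) = 14x^2 + 15x + 1. This has degree ≥ 2, so divide by f(x) over F_19: 14x^2 + 15x + 1 = (14)·(x^2 + 17) + (15x + 10). Hence a·b ≡ 15x + 10 (mod f). (F_19[x]/(f) is a field with 19^2 = 361 elements since f is irreducible of degree 2.)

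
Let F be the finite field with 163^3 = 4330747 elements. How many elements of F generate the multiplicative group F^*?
There are φ(4330746) = 1154736 primitive elements

F_q^* is cyclic of order q - 1 = 4330746. A cyclic group of order m has exactly φ(m) generators. Here m = 4330746 = 2 · 3^5 · 7 · 19 · 67, so the number of primitive elements is φ(4330746) = 1154736.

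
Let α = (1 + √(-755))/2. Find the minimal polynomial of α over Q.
m_α(x) = x^2 - x + 189

From 2α - 1 = √(-755), squaring gives (2α - 1)^2 = -755, i.e. 4α^2 - 4α + 1 = -755, so α^2 - α + (1 + 755)/4 = 0. Since -755 ≡ 1 (mod 4), (1 + 755)/4 = 189 ∈ Z. The polynomial x^2 - x + 189 has discriminant 1 - 4·(189) = -755, which is not a perfect square in Q (d = -755 is squarefree and ≠ 1), so x^2 - x + 189 is irreducible over Q. It is the minimal polynomial of α.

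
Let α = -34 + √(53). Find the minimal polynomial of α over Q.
m_α(x) = x^2 + 68x + 1103

From α + 34 = √(53), squaring gives (α + 34)^2 = 53, i.e. α^2 + 68α + 1156 = 53, so α^2 + 68α + 1103 = 0. The discriminant of x^2 + 68x + 1103 is (68)^2 - 4·(1103) = 4624 - 4412 = 212, and 4·(53) is not a perfect square in Q since 53 is squarefree and ≠ 1. Hence x^2 + 68x + 1103 is irreducible over Q and is the minimal polynomial of α.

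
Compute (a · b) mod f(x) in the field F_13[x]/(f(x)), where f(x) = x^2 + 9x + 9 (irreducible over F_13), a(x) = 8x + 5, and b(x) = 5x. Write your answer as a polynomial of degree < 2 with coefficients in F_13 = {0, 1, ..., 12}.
a · b ≡ 3x + 4 (mod f(x))

Multiply in F_13[x]: a(x)·b(x) = (8x + 5)·(5x) = x^2 + 12x. This has degree ≥ 2, so divide by f(x) over F_13: x^2 + 12x = (1)·(x^2 + 9x + 9) + (3x + 4). Hence a·b ≡ 3x + 4 (mod f). (F_13[x]/(f) is a field with 13^2 = 169 elements since f is irreducible of degree 2.)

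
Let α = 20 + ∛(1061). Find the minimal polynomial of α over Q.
m_α(x) = x^3 - 60x^2 + 1200x - 9061

Set β = α - 20 = ∛(1061), so β^3 = 1061. Then (α - 20)^3 - 1061 = 0, i.e. α is a root of g(x) = (x - 20)^3 - 1061 = x^3 - 60x^2 + 1200x - 9061. Since g(x) = h(x - 20) where h(x) = x^3 - 1061, and h is irreducible over Q (because 1061 is not a perfect cube, so h has no rational root, and a monic cubic with no rational root is irreducible), g is also irreducible (irreducibility is preserved under the substitution x → x - 20). Hence m_α(x) = x^3 - 60x^2 + 1200x - 9061.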